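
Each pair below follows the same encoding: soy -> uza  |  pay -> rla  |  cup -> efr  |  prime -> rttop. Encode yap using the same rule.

The rule splits by letter class: vowels +11, consonants +2.
For yap: y(cons)+2=a, a(vowel)+11=l, p(cons)+2=r.

alr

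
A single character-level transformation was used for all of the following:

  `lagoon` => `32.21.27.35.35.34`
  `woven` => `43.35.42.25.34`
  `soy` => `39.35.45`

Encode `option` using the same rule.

35.36.40.29.35.34

Each letter is replaced by its alphabet position (a=1..z=26) + 20.
For option: o=15→35, p=16→36, t=20→40, i=9→29, o=15→35, n=14→34.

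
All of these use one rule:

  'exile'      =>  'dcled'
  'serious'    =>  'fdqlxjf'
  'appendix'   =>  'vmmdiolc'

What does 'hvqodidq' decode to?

e(4)→d(3) and x(23)→c(2) fit y≡15x+21 (mod 26); the inverse of 15 mod 26 is 7. This is an affine cipher: with a=0,…,z=25, each position x becomes (15x+21) mod 26.
Undoing it on hvqodidq: h(7)→7·(7−21)≡6=g; v(21)→7·(21−21)≡0=a; q(16)→7·(16−21)≡17=r; o(14)→7·(14−21)≡3=d; d(3)→7·(3−21)≡4=e; i(8)→7·(8−21)≡13=n; d(3)→7·(3−21)≡4=e; q(16)→7·(16−21)≡17=r (all mod 26).

gardener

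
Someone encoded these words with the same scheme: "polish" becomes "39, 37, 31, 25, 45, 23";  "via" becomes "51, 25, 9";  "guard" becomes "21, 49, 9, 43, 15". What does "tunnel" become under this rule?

With a=1..z=26, the number is 2·pos + 7.
For tunnel: t=20→47, u=21→49, n=14→35, n=14→35, e=5→17, l=12→31.

47, 49, 35, 35, 17, 31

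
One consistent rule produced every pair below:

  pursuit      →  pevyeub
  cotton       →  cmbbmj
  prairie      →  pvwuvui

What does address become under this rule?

p(15)→p(15) and u(20)→e(4) fit y≡3x+22 (mod 26); the inverse of 3 mod 26 is 9. Treating letters as 0–25, the rule is x ↦ 3x + 22 (mod 26).
For address: a(0)→3·0+22≡22=w; d(3)→3·3+22≡5=f; d(3)→3·3+22≡5=f; r(17)→3·17+22≡21=v; e(4)→3·4+22≡8=i; s(18)→3·18+22≡24=y; s(18)→3·18+22≡24=y (all mod 26).

wffviyy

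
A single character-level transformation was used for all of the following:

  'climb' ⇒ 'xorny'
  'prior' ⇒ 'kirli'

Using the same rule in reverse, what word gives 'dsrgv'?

Each pair mirrors across the alphabet (c↔x, l↔o, i↔r): positions sum to 25. Each letter is replaced by its mirror in the alphabet: a↔z, b↔y, c↔x, and so on (the Atbash cipher).
Reversing it on dsrgv: d↔w, s↔h, r↔i, g↔t, v↔e.

white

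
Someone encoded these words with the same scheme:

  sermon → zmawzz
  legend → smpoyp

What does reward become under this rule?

In sermon: s→z is +7, e→m is +8, r→a is +9, m→w is +10 — the shift increases by 1 each position. Each letter shifts forward by (position + 7), i.e. 7, 8, 9, … — the shift grows by one for each successive letter.
On reward: r+7=y, e+8=m, w+9=f, a+10=k, r+11=c, d+12=p.

ymfkcp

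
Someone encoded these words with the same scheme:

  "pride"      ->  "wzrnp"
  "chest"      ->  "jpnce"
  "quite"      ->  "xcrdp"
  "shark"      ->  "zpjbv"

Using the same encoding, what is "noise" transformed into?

Letter i (0-indexed) is shifted by i+7, so successive shifts are 7, 8, 9, ….
For noise: n+7=u, o+8=w, i+9=r, s+10=c, e+11=p.

uwrcp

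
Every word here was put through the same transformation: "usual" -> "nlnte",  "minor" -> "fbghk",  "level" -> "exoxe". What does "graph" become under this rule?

zktia

It's a constant shift of +19 (ROT19).
On graph: g+19=z, r+19=k, a+19=t, p+19=i, h+19=a.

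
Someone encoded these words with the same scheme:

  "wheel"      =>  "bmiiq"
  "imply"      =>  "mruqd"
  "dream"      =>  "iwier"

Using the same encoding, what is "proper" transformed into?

The shift depends on letter class: consonant w→b is +5, but vowel e→i is +4. The rule splits by letter class: vowels +4, consonants +5.
On proper: p(cons)+5=u, r(cons)+5=w, o(vowel)+4=s, p(cons)+5=u, e(vowel)+4=i, r(cons)+5=w.

uwsuiw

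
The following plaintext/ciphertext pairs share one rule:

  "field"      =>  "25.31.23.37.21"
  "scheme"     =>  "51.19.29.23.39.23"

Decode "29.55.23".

hue

Each letter becomes 2×(its alphabet position, a=1..z=26) + 13.
Undoing it on 29.55.23: 29→(29−13)÷2=8=h, 55→(55−13)÷2=21=u, 23→(23−13)÷2=5=e.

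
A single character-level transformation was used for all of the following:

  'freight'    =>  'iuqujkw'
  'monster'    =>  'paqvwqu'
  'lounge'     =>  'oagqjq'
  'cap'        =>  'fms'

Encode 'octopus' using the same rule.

The shift depends on letter class: consonant f→i is +3, but vowel e→q is +12. The rule splits by letter class: vowels +12, consonants +3.
Applying it to octopus: o(vowel)+12=a, c(cons)+3=f, t(cons)+3=w, o(vowel)+12=a, p(cons)+3=s, u(vowel)+12=g, s(cons)+3=v.

afwasgv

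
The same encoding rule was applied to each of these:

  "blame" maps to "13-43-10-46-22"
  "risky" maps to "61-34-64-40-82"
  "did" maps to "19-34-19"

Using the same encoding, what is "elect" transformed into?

Each letter becomes 3×(its alphabet position, a=1..z=26) + 7.
For elect: e=5→22, l=12→43, e=5→22, c=3→16, t=20→67.

22-43-22-16-67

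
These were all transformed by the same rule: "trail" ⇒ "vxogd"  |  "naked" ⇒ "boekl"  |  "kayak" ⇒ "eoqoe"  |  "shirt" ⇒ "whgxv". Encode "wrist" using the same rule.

t(19)→v(21) and r(17)→x(23) fit y≡25x+14 (mod 26); the inverse of 25 mod 26 is 25. This is an affine cipher: with a=0,…,z=25, each position x becomes (25x+14) mod 26.
Applying it to wrist: w(22)→25·22+14≡18=s; r(17)→25·17+14≡23=x; i(8)→25·8+14≡6=g; s(18)→25·18+14≡22=w; t(19)→25·19+14≡21=v (all mod 26).

sxgwv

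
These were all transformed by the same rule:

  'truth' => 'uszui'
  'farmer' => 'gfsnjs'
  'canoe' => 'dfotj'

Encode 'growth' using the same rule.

The shift depends on letter class: consonant t→u is +1, but vowel u→z is +5. The rule splits by letter class: vowels +5, consonants +1.
On growth: g(cons)+1=h, r(cons)+1=s, o(vowel)+5=t, w(cons)+1=x, t(cons)+1=u, h(cons)+1=i.

hstxui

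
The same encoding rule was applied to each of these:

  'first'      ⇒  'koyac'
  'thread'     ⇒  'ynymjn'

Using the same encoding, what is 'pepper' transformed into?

ukwxnb

In first: f→k is +5, i→o is +6, r→y is +7, s→a is +8 — the shift increases by 1 each position. Each letter shifts forward by (position + 5), i.e. 5, 6, 7, … — the shift grows by one for each successive letter.
For pepper: p+5=u, e+6=k, p+7=w, p+8=x, e+9=n, r+10=b.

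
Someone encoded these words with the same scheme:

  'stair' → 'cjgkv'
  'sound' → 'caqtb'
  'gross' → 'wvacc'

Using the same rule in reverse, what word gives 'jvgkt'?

s(18)→c(2) and t(19)→j(9) fit y≡7x+6 (mod 26); the inverse of 7 mod 26 is 15. This is an affine cipher: with a=0,…,z=25, each position x becomes (7x+6) mod 26.
Decoding jvgkt: j(9)→15·(9−6)≡19=t; v(21)→15·(21−6)≡17=r; g(6)→15·(6−6)≡0=a; k(10)→15·(10−6)≡8=i; t(19)→15·(19−6)≡13=n (all mod 26).

train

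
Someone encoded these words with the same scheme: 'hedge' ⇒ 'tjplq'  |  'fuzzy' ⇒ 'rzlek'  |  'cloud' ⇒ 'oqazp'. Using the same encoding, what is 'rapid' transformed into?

Shifts by position in hedge: pos 0: h→t (+12), pos 1: e→j (+5), pos 2: d→p (+12), pos 3: g→l (+5) — repeating every 2. It's a Vigenère-style cipher with numeric key [12,5]: position i shifts by key[i mod 2].
On rapid: r+12=d, a+5=f, p+12=b, i+5=n, d+12=p.

dfbnp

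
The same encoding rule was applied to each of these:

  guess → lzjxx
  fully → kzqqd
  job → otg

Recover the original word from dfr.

yam

Compare letters: g→l is +5, u→z is +5, e→j is +5 — a constant shift. It's a constant shift of +5 (ROT5).
Undoing it on dfr: d−5=y, f−5=a, r−5=m.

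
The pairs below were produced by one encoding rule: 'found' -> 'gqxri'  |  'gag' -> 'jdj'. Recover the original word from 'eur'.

The output letters match the input read backwards, each shifted +3: found reversed is dnuof. Two steps: reverse the string, then apply a Caesar shift of +3.
Reversing it on eur: shift back: e−3=b, u−3=r, r−3=o → bro; then reverse → orb.

orb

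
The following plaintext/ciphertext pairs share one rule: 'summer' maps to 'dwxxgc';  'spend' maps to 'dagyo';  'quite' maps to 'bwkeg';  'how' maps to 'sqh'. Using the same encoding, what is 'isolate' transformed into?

Two shifts are in play — +2 for a/e/i/o/u, +11 for every other letter.
Applying it to isolate: i(vowel)+2=k, s(cons)+11=d, o(vowel)+2=q, l(cons)+11=w, a(vowel)+2=c, t(cons)+11=e, e(vowel)+2=g.

kdqwceg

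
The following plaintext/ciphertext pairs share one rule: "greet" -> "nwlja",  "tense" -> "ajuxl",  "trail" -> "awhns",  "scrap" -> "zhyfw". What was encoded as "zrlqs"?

smell

A repeating key of period 2 is used — shifts +7, +5 over and over.
Decoding zrlqs: z−7=s, r−5=m, l−7=e, q−5=l, s−7=l.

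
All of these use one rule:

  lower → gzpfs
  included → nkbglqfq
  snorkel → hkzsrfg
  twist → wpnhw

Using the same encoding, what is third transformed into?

wynsq

l(11)→g(6) and o(14)→z(25) fit y≡15x+23 (mod 26); the inverse of 15 mod 26 is 7. This is an affine cipher: with a=0,…,z=25, each position x becomes (15x+23) mod 26.
On third: t(19)→15·19+23≡22=w; h(7)→15·7+23≡24=y; i(8)→15·8+23≡13=n; r(17)→15·17+23≡18=s; d(3)→15·3+23≡16=q (all mod 26).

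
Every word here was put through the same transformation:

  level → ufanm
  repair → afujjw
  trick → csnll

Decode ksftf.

Shifts by position in level: pos 0: l→u (+9), pos 1: e→f (+1), pos 2: v→a (+5), pos 3: e→n (+9), pos 4: l→m (+1) — repeating every 3. The shifts repeat in a cycle of length 3: positions 0,1,… shift by +9, +1, +5, then the pattern repeats.
Undoing it on ksftf: k−9=b, s−1=r, f−5=a, t−9=k, f−1=e.

brake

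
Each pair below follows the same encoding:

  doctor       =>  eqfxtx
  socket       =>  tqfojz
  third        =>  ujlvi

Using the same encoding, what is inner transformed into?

In doctor: d→e is +1, o→q is +2, c→f is +3, t→x is +4 — the shift increases by 1 each position. Each letter shifts forward by (position + 1), i.e. 1, 2, 3, … — the shift grows by one for each successive letter.
Applying it to inner: i+1=j, n+2=p, n+3=q, e+4=i, r+5=w.

jpqiw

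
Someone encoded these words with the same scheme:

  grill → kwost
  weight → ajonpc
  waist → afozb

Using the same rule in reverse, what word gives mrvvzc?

import

In grill: g→k is +4, r→w is +5, i→o is +6, l→s is +7 — the shift increases by 1 each position. Each letter shifts forward by (position + 4), i.e. 4, 5, 6, … — the shift grows by one for each successive letter.
Decoding mrvvzc: m−4=i, r−5=m, v−6=p, v−7=o, z−8=r, c−9=t.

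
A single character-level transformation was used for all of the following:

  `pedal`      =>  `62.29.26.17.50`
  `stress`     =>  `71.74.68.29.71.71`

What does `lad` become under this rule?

50.17.26

p(#16)→62 and e(#5)→29: differences scale by 3, so n = 3·pos + 14. The formula is n = 3×(alphabet index, a=1) + 14.
Applying it to lad: l=12→50, a=1→17, d=4→26.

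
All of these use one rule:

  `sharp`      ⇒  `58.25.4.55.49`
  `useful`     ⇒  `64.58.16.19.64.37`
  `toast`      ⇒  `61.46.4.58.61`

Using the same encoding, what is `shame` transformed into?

With a=1..z=26, the number is 3·pos + 1.
For shame: s=19→58, h=8→25, a=1→4, m=13→40, e=5→16.

58.25.4.40.16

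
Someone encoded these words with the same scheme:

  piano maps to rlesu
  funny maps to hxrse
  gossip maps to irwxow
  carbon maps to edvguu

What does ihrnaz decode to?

genius

In piano: p→r is +2, i→l is +3, a→e is +4, n→s is +5 — the shift increases by 1 each position. The shift increases by 1 at each position, starting from +2: 2, 3, 4, ….
Decoding ihrnaz: i−2=g, h−3=e, r−4=n, n−5=i, a−6=u, z−7=s.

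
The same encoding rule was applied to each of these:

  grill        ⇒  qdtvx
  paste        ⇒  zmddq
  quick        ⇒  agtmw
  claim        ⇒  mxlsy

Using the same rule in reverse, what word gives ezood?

The shifts repeat in a cycle of length 3: positions 0,1,… shift by +10, +12, +11, then the pattern repeats.
Decoding ezood: e−10=u, z−12=n, o−11=d, o−10=e, d−12=r.

under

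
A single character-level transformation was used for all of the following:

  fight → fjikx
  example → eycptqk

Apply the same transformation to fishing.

fjukmsm

In fight: f→f is +0, i→j is +1, g→i is +2, h→k is +3 — the shift increases by 1 each position. Letter i (0-indexed) is shifted by i+0, so successive shifts are 0, 1, 2, ….
On fishing: f+0=f, i+1=j, s+2=u, h+3=k, i+4=m, n+5=s, g+6=m.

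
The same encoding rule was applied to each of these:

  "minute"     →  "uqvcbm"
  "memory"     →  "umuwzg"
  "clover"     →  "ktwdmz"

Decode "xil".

pad

Compare letters: m→u is +8, i→q is +8, n→v is +8 — a constant shift. It's a constant shift of +8 (ROT8).
Reversing it on xil: x−8=p, i−8=a, l−8=d.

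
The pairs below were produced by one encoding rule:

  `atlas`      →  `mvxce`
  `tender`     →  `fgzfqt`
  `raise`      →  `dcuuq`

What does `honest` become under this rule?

tqzgev

Shifts by position in atlas: pos 0: a→m (+12), pos 1: t→v (+2), pos 2: l→x (+12), pos 3: a→c (+2) — repeating every 2. The shifts repeat in a cycle of length 2: positions 0,1,… shift by +12, +2, then the pattern repeats.
For honest: h+12=t, o+2=q, n+12=z, e+2=g, s+12=e, t+2=v.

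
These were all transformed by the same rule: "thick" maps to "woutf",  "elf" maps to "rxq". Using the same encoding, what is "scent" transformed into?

fzqoe

Two steps: reverse the string, then apply a Caesar shift of +12.
On scent: reverse → tnecs; then shift: t+12=f, n+12=z, e+12=q, c+12=o, s+12=e.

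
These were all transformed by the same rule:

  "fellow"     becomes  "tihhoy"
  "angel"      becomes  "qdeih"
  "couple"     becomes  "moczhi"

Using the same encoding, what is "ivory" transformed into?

f(5)→t(19) and e(4)→i(8) fit y≡11x+16 (mod 26); the inverse of 11 mod 26 is 19. Each letter's alphabet position (a=0..z=25) is mapped through 11·x+16 mod 26 — an affine cipher.
On ivory: i(8)→11·8+16≡0=a; v(21)→11·21+16≡13=n; o(14)→11·14+16≡14=o; r(17)→11·17+16≡21=v; y(24)→11·24+16≡20=u (all mod 26).

anovu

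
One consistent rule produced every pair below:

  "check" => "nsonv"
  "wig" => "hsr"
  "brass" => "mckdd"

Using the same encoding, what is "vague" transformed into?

gkreo

The shift depends on letter class: consonant c→n is +11, but vowel e→o is +10. Two shifts are in play — +10 for a/e/i/o/u, +11 for every other letter.
On vague: v(cons)+11=g, a(vowel)+10=k, g(cons)+11=r, u(vowel)+10=e, e(vowel)+10=o.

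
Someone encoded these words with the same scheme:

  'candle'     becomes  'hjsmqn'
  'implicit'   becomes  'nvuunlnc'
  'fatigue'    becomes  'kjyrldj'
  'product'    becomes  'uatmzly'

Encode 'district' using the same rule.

irxcwrhc

Shifts by position in candle: pos 0: c→h (+5), pos 1: a→j (+9), pos 2: n→s (+5), pos 3: d→m (+9) — repeating every 2. It's a Vigenère-style cipher with numeric key [5,9]: position i shifts by key[i mod 2].
For district: d+5=i, i+9=r, s+5=x, t+9=c, r+5=w, i+9=r, c+5=h, t+9=c.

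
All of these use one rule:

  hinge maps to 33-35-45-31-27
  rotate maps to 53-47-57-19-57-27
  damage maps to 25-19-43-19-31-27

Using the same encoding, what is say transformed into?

55-19-67

h(#8)→33 and i(#9)→35: differences scale by 2, so n = 2·pos + 17. Each letter becomes 2×(its alphabet position, a=1..z=26) + 17.
On say: s=19→55, a=1→19, y=25→67.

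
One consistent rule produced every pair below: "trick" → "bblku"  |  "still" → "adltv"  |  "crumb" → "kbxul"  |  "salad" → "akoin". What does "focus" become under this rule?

Shifts by position in trick: pos 0: t→b (+8), pos 1: r→b (+10), pos 2: i→l (+3), pos 3: c→k (+8), pos 4: k→u (+10) — repeating every 3. It's a Vigenère-style cipher with numeric key [8,10,3]: position i shifts by key[i mod 3].
For focus: f+8=n, o+10=y, c+3=f, u+8=c, s+10=c.

nyfcc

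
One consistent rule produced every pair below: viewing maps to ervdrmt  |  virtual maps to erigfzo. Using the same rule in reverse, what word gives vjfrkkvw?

Each pair mirrors across the alphabet (v↔e, i↔r, e↔v): positions sum to 25. Each letter is replaced by its mirror in the alphabet: a↔z, b↔y, c↔x, and so on (the Atbash cipher).
Undoing it on vjfrkkvw: v↔e, j↔q, f↔u, r↔i, k↔p, k↔p, v↔e, w↔d.

equipped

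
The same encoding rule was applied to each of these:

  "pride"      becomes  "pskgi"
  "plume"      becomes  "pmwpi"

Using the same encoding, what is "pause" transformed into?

pbwvi

In pride: p→p is +0, r→s is +1, i→k is +2, d→g is +3 — the shift increases by 1 each position. Letter i (0-indexed) is shifted by i+0, so successive shifts are 0, 1, 2, ….
For pause: p+0=p, a+1=b, u+2=w, s+3=v, e+4=i.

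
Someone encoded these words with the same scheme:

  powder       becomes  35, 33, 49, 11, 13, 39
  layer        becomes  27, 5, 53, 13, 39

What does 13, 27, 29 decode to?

elm

p(#16)→35 and o(#15)→33: differences scale by 2, so n = 2·pos + 3. The formula is n = 2×(alphabet index, a=1) + 3.
Undoing it on 13, 27, 29: 13→(13−3)÷2=5=e, 27→(27−3)÷2=12=l, 29→(29−3)÷2=13=m.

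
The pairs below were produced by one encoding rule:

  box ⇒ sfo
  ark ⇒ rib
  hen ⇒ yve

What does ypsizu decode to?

Compare letters: b→s is +17, o→f is +17, x→o is +17 — a constant shift. Each letter is shifted forward by 17 in the alphabet (a Caesar shift of +17).
Decoding ypsizu: y−17=h, p−17=y, s−17=b, i−17=r, z−17=i, u−17=d.

hybrid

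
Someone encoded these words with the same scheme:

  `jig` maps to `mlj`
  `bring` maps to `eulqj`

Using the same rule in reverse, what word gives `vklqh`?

shine

Compare letters: j→m is +3, i→l is +3, g→j is +3 — a constant shift. Each letter is shifted forward by 3 in the alphabet (a Caesar shift of +3).
Decoding vklqh: v−3=s, k−3=h, l−3=i, q−3=n, h−3=e.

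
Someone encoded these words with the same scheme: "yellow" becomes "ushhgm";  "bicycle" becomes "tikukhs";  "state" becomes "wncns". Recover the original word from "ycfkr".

march

y(24)→u(20) and e(4)→s(18) fit y≡17x+2 (mod 26); the inverse of 17 mod 26 is 23. Treating letters as 0–25, the rule is x ↦ 17x + 2 (mod 26).
Reversing it on ycfkr: y(24)→23·(24−2)≡12=m; c(2)→23·(2−2)≡0=a; f(5)→23·(5−2)≡17=r; k(10)→23·(10−2)≡2=c; r(17)→23·(17−2)≡7=h (all mod 26).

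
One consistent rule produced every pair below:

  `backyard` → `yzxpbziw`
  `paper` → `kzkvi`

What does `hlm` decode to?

son

Each pair mirrors across the alphabet (b↔y, a↔z, c↔x): positions sum to 25. Each letter is replaced by its mirror in the alphabet: a↔z, b↔y, c↔x, and so on (the Atbash cipher).
Decoding hlm: h↔s, l↔o, m↔n.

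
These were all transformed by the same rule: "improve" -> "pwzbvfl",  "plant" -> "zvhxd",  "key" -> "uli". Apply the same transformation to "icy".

pmi

The shift depends on letter class: consonant m→w is +10, but vowel i→p is +7. Two shifts are in play — +7 for a/e/i/o/u, +10 for every other letter.
For icy: i(vowel)+7=p, c(cons)+10=m, y(cons)+10=i.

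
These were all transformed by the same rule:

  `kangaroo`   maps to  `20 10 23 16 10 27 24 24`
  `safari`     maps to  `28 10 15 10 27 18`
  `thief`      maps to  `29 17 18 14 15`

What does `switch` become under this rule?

28 32 18 29 12 17

k is letter #11 and maps to 20: an offset of 9. Letters become their 1-based position plus 9 (so a→10, b→11, …).
On switch: s=19→28, w=23→32, i=9→18, t=20→29, c=3→12, h=8→17.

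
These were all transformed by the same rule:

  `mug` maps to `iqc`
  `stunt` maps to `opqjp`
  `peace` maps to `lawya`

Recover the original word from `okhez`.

Every letter moves 22 places later in the alphabet, wrapping around z→a.
Undoing it on okhez: o−22=s, k−22=o, h−22=l, e−22=i, z−22=d.

solid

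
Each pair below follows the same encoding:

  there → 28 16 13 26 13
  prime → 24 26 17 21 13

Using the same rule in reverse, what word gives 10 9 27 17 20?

basil

t is letter #20 and maps to 28: an offset of 8. Each letter is replaced by its alphabet position (a=1..z=26) + 8.
Undoing it on 10 9 27 17 20: 10→(10−8)÷1=2=b, 9→(9−8)÷1=1=a, 27→(27−8)÷1=19=s, 17→(17−8)÷1=9=i, 20→(20−8)÷1=12=l.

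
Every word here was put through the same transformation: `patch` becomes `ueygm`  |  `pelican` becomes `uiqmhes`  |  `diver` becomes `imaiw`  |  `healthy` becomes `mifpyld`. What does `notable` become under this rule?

ssyegpj

Shifts by position in patch: pos 0: p→u (+5), pos 1: a→e (+4), pos 2: t→y (+5), pos 3: c→g (+4) — repeating every 2. The shifts repeat in a cycle of length 2: positions 0,1,… shift by +5, +4, then the pattern repeats.
On notable: n+5=s, o+4=s, t+5=y, a+4=e, b+5=g, l+4=p, e+5=j.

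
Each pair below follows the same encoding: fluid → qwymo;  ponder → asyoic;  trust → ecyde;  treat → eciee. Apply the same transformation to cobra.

Two shifts are in play — +4 for a/e/i/o/u, +11 for every other letter.
For cobra: c(cons)+11=n, o(vowel)+4=s, b(cons)+11=m, r(cons)+11=c, a(vowel)+4=e.

nsmce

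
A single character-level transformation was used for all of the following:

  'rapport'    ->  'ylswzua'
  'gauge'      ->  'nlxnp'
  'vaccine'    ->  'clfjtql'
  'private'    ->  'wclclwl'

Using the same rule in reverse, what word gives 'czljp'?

voice

A repeating key of period 3 is used — shifts +7, +11, +3 over and over.
Decoding czljp: c−7=v, z−11=o, l−3=i, j−7=c, p−11=e.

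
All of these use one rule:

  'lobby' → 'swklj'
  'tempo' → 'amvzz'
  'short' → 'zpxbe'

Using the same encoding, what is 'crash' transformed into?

In lobby: l→s is +7, o→w is +8, b→k is +9, b→l is +10 — the shift increases by 1 each position. The shift increases by 1 at each position, starting from +7: 7, 8, 9, ….
For crash: c+7=j, r+8=z, a+9=j, s+10=c, h+11=s.

jzjcs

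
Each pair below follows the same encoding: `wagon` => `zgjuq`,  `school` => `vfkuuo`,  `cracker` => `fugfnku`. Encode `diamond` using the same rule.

gogpuqg

The shift depends on letter class: consonant w→z is +3, but vowel a→g is +6. The rule splits by letter class: vowels +6, consonants +3.
On diamond: d(cons)+3=g, i(vowel)+6=o, a(vowel)+6=g, m(cons)+3=p, o(vowel)+6=u, n(cons)+3=q, d(cons)+3=g.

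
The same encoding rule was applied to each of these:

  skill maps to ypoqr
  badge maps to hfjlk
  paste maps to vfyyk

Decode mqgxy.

The shifts repeat in a cycle of length 2: positions 0,1,… shift by +6, +5, then the pattern repeats.
Decoding mqgxy: m−6=g, q−5=l, g−6=a, x−5=s, y−6=s.

glass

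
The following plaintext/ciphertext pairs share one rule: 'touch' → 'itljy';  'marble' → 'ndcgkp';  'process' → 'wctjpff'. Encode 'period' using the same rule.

Each letter's alphabet position (a=0..z=25) is mapped through 3·x+3 mod 26 — an affine cipher.
Applying it to period: p(15)→3·15+3≡22=w; e(4)→3·4+3≡15=p; r(17)→3·17+3≡2=c; i(8)→3·8+3≡1=b; o(14)→3·14+3≡19=t; d(3)→3·3+3≡12=m (all mod 26).

wpcbtm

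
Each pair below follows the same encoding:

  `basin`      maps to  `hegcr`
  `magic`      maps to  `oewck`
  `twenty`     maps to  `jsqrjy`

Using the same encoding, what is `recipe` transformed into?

dqkcxq

This is an affine cipher: with a=0,…,z=25, each position x becomes (3x+4) mod 26.
On recipe: r(17)→3·17+4≡3=d; e(4)→3·4+4≡16=q; c(2)→3·2+4≡10=k; i(8)→3·8+4≡2=c; p(15)→3·15+4≡23=x; e(4)→3·4+4≡16=q (all mod 26).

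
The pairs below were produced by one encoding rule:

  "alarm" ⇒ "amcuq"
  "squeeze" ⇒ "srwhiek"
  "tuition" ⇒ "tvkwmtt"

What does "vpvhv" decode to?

In alarm: a→a is +0, l→m is +1, a→c is +2, r→u is +3 — the shift increases by 1 each position. The shift increases by 1 at each position, starting from +0: 0, 1, 2, ….
Reversing it on vpvhv: v−0=v, p−1=o, v−2=t, h−3=e, v−4=r.

voter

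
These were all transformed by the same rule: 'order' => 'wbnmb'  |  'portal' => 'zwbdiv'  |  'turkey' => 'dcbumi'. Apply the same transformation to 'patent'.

The shift depends on letter class: consonant r→b is +10, but vowel o→w is +8. Two shifts are in play — +8 for a/e/i/o/u, +10 for every other letter.
On patent: p(cons)+10=z, a(vowel)+8=i, t(cons)+10=d, e(vowel)+8=m, n(cons)+10=x, t(cons)+10=d.

zidmxd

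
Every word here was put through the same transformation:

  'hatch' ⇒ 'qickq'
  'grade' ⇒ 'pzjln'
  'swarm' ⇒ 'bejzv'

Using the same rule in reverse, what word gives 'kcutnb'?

bullet

Shifts by position in hatch: pos 0: h→q (+9), pos 1: a→i (+8), pos 2: t→c (+9), pos 3: c→k (+8) — repeating every 2. It's a Vigenère-style cipher with numeric key [9,8]: position i shifts by key[i mod 2].
Undoing it on kcutnb: k−9=b, c−8=u, u−9=l, t−8=l, n−9=e, b−8=t.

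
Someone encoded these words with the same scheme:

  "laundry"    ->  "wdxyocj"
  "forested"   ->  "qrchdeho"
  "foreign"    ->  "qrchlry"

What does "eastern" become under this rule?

hddehcy

The rule splits by letter class: vowels +3, consonants +11.
For eastern: e(vowel)+3=h, a(vowel)+3=d, s(cons)+11=d, t(cons)+11=e, e(vowel)+3=h, r(cons)+11=c, n(cons)+11=y.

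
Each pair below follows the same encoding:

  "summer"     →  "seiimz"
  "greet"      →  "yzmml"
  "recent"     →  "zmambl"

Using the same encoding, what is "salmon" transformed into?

sopiub

s(18)→s(18) and u(20)→e(4) fit y≡19x+14 (mod 26); the inverse of 19 mod 26 is 11. Treating letters as 0–25, the rule is x ↦ 19x + 14 (mod 26).
Applying it to salmon: s(18)→19·18+14≡18=s; a(0)→19·0+14≡14=o; l(11)→19·11+14≡15=p; m(12)→19·12+14≡8=i; o(14)→19·14+14≡20=u; n(13)→19·13+14≡1=b (all mod 26).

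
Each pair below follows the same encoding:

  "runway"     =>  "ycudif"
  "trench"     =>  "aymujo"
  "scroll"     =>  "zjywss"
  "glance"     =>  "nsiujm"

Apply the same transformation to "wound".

Vowels shift forward by 8 and consonants shift forward by 7.
On wound: w(cons)+7=d, o(vowel)+8=w, u(vowel)+8=c, n(cons)+7=u, d(cons)+7=k.

dwcuk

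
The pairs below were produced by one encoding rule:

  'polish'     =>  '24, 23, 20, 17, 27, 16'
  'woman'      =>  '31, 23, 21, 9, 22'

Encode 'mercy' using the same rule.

Each letter is replaced by its alphabet position (a=1..z=26) + 8.
On mercy: m=13→21, e=5→13, r=18→26, c=3→11, y=25→33.

21, 13, 26, 11, 33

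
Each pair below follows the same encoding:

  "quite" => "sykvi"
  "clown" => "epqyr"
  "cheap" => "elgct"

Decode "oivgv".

meter

A repeating key of period 3 is used — shifts +2, +4, +2 over and over.
Undoing it on oivgv: o−2=m, i−4=e, v−2=t, g−2=e, v−4=r.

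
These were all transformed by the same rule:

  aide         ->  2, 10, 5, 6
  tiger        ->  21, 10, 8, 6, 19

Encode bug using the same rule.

3, 22, 8

a is letter #1 and maps to 2: an offset of 1. Each letter is replaced by its alphabet position (a=1..z=26) + 1.
On bug: b=2→3, u=21→22, g=7→8.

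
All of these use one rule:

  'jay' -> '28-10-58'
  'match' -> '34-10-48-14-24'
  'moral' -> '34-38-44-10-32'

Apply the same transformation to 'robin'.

j(#10)→28 and a(#1)→10: differences scale by 2, so n = 2·pos + 8. Each letter becomes 2×(its alphabet position, a=1..z=26) + 8.
Applying it to robin: r=18→44, o=15→38, b=2→12, i=9→26, n=14→36.

44-38-12-26-36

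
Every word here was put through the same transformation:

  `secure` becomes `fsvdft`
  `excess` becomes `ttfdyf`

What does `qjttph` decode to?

The word is reversed, then every letter is shifted forward by 1.
Decoding qjttph: shift back: q−1=p, j−1=i, t−1=s, t−1=s, p−1=o, h−1=g → pissog; then reverse → gossip.

gossip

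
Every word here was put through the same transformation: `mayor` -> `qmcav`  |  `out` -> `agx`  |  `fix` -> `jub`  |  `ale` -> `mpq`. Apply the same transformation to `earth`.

qmvxl

The shift depends on letter class: consonant m→q is +4, but vowel a→m is +12. Two shifts are in play — +12 for a/e/i/o/u, +4 for every other letter.
Applying it to earth: e(vowel)+12=q, a(vowel)+12=m, r(cons)+4=v, t(cons)+4=x, h(cons)+4=l.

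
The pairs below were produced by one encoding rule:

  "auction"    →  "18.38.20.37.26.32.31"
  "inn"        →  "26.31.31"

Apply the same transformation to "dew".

a is letter #1 and maps to 18: an offset of 17. The number is (letter's place in the alphabet, a=1) + 17.
Applying it to dew: d=4→21, e=5→22, w=23→40.

21.22.40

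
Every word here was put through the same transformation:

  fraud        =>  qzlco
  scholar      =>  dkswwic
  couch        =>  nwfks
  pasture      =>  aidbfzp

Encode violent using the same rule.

A repeating key of period 2 is used — shifts +11, +8 over and over.
Applying it to violent: v+11=g, i+8=q, o+11=z, l+8=t, e+11=p, n+8=v, t+11=e.

gqztpve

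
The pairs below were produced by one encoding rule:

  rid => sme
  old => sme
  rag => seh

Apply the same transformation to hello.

The shift depends on letter class: consonant r→s is +1, but vowel i→m is +4. The rule splits by letter class: vowels +4, consonants +1.
On hello: h(cons)+1=i, e(vowel)+4=i, l(cons)+1=m, l(cons)+1=m, o(vowel)+4=s.

iimms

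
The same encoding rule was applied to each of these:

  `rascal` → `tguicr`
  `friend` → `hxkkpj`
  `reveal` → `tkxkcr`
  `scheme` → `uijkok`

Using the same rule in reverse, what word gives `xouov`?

A repeating key of period 2 is used — shifts +2, +6 over and over.
Reversing it on xouov: x−2=v, o−6=i, u−2=s, o−6=i, v−2=t.

visit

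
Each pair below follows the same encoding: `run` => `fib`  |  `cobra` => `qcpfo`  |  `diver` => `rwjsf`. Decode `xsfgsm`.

Compare letters: r→f is +14, u→i is +14, n→b is +14 — a constant shift. Each letter is shifted forward by 14 in the alphabet (a Caesar shift of +14).
Reversing it on xsfgsm: x−14=j, s−14=e, f−14=r, g−14=s, s−14=e, m−14=y.

jersey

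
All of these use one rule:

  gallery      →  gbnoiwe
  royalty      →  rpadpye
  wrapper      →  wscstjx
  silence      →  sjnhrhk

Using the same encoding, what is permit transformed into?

Each letter shifts forward by its position index (0, 1, 2, …) — the shift grows by one for each successive letter.
On permit: p+0=p, e+1=f, r+2=t, m+3=p, i+4=m, t+5=y.

pftpmy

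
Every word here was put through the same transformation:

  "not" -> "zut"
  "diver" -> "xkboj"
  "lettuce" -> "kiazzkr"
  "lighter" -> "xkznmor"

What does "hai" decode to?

The word is reversed, then every letter is shifted forward by 6.
Reversing it on hai: shift back: h−6=b, a−6=u, i−6=c → buc; then reverse → cub.

cub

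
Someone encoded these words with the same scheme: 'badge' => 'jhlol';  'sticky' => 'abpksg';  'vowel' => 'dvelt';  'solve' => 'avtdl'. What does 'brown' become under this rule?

The shift depends on letter class: consonant b→j is +8, but vowel a→h is +7. Two shifts are in play — +7 for a/e/i/o/u, +8 for every other letter.
On brown: b(cons)+8=j, r(cons)+8=z, o(vowel)+7=v, w(cons)+8=e, n(cons)+8=v.

jzvev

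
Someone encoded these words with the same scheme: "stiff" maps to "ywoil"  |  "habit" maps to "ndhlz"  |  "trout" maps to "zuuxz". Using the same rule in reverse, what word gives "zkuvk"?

Shifts by position in stiff: pos 0: s→y (+6), pos 1: t→w (+3), pos 2: i→o (+6), pos 3: f→i (+3) — repeating every 2. It's a Vigenère-style cipher with numeric key [6,3]: position i shifts by key[i mod 2].
Reversing it on zkuvk: z−6=t, k−3=h, u−6=o, v−3=s, k−6=e.

those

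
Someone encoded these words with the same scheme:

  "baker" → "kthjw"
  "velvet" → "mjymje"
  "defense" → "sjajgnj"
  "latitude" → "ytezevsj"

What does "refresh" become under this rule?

wjawjni

b(1)→k(10) and a(0)→t(19) fit y≡17x+19 (mod 26); the inverse of 17 mod 26 is 23. Treating letters as 0–25, the rule is x ↦ 17x + 19 (mod 26).
For refresh: r(17)→17·17+19≡22=w; e(4)→17·4+19≡9=j; f(5)→17·5+19≡0=a; r(17)→17·17+19≡22=w; e(4)→17·4+19≡9=j; s(18)→17·18+19≡13=n; h(7)→17·7+19≡8=i (all mod 26).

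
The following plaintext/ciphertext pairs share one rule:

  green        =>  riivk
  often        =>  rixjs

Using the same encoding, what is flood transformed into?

hsspj

The output letters match the input read backwards, each shifted +4: green reversed is neerg. The word is reversed, then every letter is shifted forward by 4.
Applying it to flood: reverse → doolf; then shift: d+4=h, o+4=s, o+4=s, l+4=p, f+4=j.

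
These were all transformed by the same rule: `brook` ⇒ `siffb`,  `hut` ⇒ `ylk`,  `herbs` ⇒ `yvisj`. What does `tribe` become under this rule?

kizsv

It's a constant shift of +17 (ROT17).
For tribe: t+17=k, r+17=i, i+17=z, b+17=s, e+17=v.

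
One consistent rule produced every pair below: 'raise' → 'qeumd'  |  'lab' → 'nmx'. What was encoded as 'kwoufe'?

sticky

Read the word backwards and shift each letter +12.
Reversing it on kwoufe: shift back: k−12=y, w−12=k, o−12=c, u−12=i, f−12=t, e−12=s → ykcits; then reverse → sticky.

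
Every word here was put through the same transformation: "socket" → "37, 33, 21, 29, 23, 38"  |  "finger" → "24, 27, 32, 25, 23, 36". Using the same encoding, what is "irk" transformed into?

27, 36, 29

s is letter #19 and maps to 37: an offset of 18. Each letter is replaced by its alphabet position (a=1..z=26) + 18.
Applying it to irk: i=9→27, r=18→36, k=11→29.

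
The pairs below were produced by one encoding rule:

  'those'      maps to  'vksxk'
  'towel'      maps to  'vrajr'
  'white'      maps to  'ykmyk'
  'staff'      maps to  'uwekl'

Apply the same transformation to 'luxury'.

nxbzxf

In those: t→v is +2, h→k is +3, o→s is +4, s→x is +5 — the shift increases by 1 each position. Letter i (0-indexed) is shifted by i+2, so successive shifts are 2, 3, 4, ….
On luxury: l+2=n, u+3=x, x+4=b, u+5=z, r+6=x, y+7=f.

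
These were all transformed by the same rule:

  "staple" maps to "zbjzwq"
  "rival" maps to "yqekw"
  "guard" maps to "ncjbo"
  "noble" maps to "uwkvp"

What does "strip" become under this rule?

zbasa

In staple: s→z is +7, t→b is +8, a→j is +9, p→z is +10 — the shift increases by 1 each position. Each letter shifts forward by (position + 7), i.e. 7, 8, 9, … — the shift grows by one for each successive letter.
For strip: s+7=z, t+8=b, r+9=a, i+10=s, p+11=a.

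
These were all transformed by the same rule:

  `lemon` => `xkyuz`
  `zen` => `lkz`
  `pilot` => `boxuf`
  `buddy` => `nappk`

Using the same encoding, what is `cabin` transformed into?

ognoz

Vowels shift forward by 6 and consonants shift forward by 12.
For cabin: c(cons)+12=o, a(vowel)+6=g, b(cons)+12=n, i(vowel)+6=o, n(cons)+12=z.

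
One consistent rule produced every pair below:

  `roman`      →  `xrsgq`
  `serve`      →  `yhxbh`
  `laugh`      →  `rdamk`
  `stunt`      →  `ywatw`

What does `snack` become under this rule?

yqgin

Shifts by position in roman: pos 0: r→x (+6), pos 1: o→r (+3), pos 2: m→s (+6), pos 3: a→g (+6), pos 4: n→q (+3) — repeating every 3. The shifts repeat in a cycle of length 3: positions 0,1,… shift by +6, +3, +6, then the pattern repeats.
For snack: s+6=y, n+3=q, a+6=g, c+6=i, k+3=n.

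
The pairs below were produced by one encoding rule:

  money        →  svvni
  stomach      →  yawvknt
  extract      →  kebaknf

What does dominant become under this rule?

In money: m→s is +6, o→v is +7, n→v is +8, e→n is +9 — the shift increases by 1 each position. The shift increases by 1 at each position, starting from +6: 6, 7, 8, ….
For dominant: d+6=j, o+7=v, m+8=u, i+9=r, n+10=x, a+11=l, n+12=z, t+13=g.

jvurxlzg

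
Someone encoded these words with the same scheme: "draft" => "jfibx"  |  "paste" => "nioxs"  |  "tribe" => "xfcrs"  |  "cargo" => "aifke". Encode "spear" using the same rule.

d(3)→j(9) and r(17)→f(5) fit y≡9x+8 (mod 26); the inverse of 9 mod 26 is 3. This is an affine cipher: with a=0,…,z=25, each position x becomes (9x+8) mod 26.
For spear: s(18)→9·18+8≡14=o; p(15)→9·15+8≡13=n; e(4)→9·4+8≡18=s; a(0)→9·0+8≡8=i; r(17)→9·17+8≡5=f (all mod 26).

onsif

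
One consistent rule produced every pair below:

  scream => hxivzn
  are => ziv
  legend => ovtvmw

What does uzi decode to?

far

Each pair mirrors across the alphabet (s↔h, c↔x, r↔i): positions sum to 25. Each letter is replaced by its mirror in the alphabet: a↔z, b↔y, c↔x, and so on (the Atbash cipher).
Reversing it on uzi: u↔f, z↔a, i↔r.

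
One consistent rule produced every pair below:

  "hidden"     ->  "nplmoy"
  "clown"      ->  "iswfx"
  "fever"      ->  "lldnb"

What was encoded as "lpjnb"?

fiber

In hidden: h→n is +6, i→p is +7, d→l is +8, d→m is +9 — the shift increases by 1 each position. The shift increases by 1 at each position, starting from +6: 6, 7, 8, ….
Decoding lpjnb: l−6=f, p−7=i, j−8=b, n−9=e, b−10=r.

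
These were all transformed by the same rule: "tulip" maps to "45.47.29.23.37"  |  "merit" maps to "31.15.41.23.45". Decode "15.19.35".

ego

t(#20)→45 and u(#21)→47: differences scale by 2, so n = 2·pos + 5. Each letter becomes 2×(its alphabet position, a=1..z=26) + 5.
Decoding 15.19.35: 15→(15−5)÷2=5=e, 19→(19−5)÷2=7=g, 35→(35−5)÷2=15=o.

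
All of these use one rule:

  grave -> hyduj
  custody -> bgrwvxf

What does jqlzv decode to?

swing

The output letters match the input read backwards, each shifted +3: grave reversed is evarg. The word is reversed, then every letter is shifted forward by 3.
Reversing it on jqlzv: shift back: j−3=g, q−3=n, l−3=i, z−3=w, v−3=s → gniws; then reverse → swing.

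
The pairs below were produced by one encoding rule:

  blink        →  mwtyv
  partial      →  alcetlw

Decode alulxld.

Compare letters: b→m is +11, l→w is +11, i→t is +11 — a constant shift. Every letter moves 11 places later in the alphabet, wrapping around z→a.
Undoing it on alulxld: a−11=p, l−11=a, u−11=j, l−11=a, x−11=m, l−11=a, d−11=s.

pajamas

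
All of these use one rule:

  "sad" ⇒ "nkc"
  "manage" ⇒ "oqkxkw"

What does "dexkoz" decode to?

peanut

Two steps: reverse the string, then apply a Caesar shift of +10.
Decoding dexkoz: shift back: d−10=t, e−10=u, x−10=n, k−10=a, o−10=e, z−10=p → tunaep; then reverse → peanut.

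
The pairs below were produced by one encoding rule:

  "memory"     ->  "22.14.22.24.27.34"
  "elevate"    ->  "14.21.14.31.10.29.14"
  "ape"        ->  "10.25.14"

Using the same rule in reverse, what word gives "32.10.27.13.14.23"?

m is letter #13 and maps to 22: an offset of 9. Letters become their 1-based position plus 9 (so a→10, b→11, …).
Reversing it on 32.10.27.13.14.23: 32→(32−9)÷1=23=w, 10→(10−9)÷1=1=a, 27→(27−9)÷1=18=r, 13→(13−9)÷1=4=d, 14→(14−9)÷1=5=e, 23→(23−9)÷1=14=n.

warden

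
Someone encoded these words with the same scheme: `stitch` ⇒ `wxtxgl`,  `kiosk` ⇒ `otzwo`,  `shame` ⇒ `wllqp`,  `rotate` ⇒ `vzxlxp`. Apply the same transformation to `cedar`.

The shift depends on letter class: consonant s→w is +4, but vowel i→t is +11. Vowels shift forward by 11 and consonants shift forward by 4.
For cedar: c(cons)+4=g, e(vowel)+11=p, d(cons)+4=h, a(vowel)+11=l, r(cons)+4=v.

gphlv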